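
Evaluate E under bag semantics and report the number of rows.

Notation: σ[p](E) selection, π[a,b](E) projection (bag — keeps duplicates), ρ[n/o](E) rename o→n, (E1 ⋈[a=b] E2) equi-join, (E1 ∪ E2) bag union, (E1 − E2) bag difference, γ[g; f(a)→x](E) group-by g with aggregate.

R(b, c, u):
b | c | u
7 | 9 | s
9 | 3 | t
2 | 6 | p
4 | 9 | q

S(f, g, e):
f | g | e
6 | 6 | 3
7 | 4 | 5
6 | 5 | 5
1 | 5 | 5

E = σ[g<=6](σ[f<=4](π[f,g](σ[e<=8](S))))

Per-node cardinality:
  S → 4
  σ[e<=8](S) → 4
  π[f,g](σ[e<=8](S)) → 4
  σ[f<=4](π[f,g](σ[e<=8](S))) → 1
  σ[g<=6](σ[f<=4](π[f,g](σ[e<=8](S)))) → 1

|E| = 1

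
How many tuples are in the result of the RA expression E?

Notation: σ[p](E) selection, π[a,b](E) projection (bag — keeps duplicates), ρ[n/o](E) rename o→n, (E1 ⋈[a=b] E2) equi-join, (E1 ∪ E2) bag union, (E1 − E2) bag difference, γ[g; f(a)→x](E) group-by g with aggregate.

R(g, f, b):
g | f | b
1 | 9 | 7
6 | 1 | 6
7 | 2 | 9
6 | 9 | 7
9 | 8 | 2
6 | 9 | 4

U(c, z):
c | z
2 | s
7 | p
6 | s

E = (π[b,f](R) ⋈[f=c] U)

Per-node cardinality:
  R → 6
  π[b,f](R) → 6
  U → 3
  (π[b,f](R) ⋈[f=c] U) → 1

|E| = 1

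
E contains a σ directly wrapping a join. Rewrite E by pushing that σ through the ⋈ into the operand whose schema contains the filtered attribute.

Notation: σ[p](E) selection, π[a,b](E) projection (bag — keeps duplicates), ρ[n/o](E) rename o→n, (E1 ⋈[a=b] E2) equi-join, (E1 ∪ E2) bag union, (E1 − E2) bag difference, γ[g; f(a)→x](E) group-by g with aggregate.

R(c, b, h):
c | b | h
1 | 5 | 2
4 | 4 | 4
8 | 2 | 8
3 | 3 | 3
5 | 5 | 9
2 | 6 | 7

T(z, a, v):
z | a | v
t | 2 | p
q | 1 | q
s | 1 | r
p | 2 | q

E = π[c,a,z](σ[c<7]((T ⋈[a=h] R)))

σ filters on c, owned by the right side.
E' = π[c,a,z]((T ⋈[a=h] σ[c<7](R)))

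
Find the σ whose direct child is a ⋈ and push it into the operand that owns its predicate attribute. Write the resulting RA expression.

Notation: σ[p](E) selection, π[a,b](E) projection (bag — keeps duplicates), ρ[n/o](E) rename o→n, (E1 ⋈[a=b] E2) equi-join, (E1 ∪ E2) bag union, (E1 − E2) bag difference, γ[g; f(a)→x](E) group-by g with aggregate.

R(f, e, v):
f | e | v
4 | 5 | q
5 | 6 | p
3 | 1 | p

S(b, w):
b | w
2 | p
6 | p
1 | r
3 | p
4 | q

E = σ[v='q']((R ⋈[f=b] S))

σ filters on v, owned by the left side.
E' = (σ[v='q'](R) ⋈[f=b] S)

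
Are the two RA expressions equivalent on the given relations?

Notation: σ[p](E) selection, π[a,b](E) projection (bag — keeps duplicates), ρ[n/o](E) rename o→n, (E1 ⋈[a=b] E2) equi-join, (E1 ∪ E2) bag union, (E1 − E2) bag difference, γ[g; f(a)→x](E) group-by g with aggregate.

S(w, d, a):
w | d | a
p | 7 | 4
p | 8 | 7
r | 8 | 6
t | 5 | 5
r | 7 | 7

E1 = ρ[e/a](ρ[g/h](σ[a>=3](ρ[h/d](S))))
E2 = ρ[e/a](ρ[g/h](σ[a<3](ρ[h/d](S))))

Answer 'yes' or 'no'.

E1 stepwise |·|:
  S → 5
  ρ[h/d](S) → 5
  σ[a>=3](ρ[h/d](S)) → 5
  ρ[g/h](σ[a>=3](ρ[h/d](S))) → 5
  ρ[e/a](ρ[g/h](σ[a>=3](ρ[h/d](S)))) → 5
E2 stepwise |·|:
  S → 5
  ρ[h/d](S) → 5
  σ[a<3](ρ[h/d](S)) → 0
  ρ[g/h](σ[a<3](ρ[h/d](S))) → 0
  ρ[e/a](ρ[g/h](σ[a<3](ρ[h/d](S)))) → 0

E1 result:
w | g | e
p | 7 | 4
p | 8 | 7
r | 7 | 7
r | 8 | 6
t | 5 | 5
E2 result:
w | g | e
(0 rows)
Witness: ('t', 5, 5) appears 1× in E1 but 0× in E2.

no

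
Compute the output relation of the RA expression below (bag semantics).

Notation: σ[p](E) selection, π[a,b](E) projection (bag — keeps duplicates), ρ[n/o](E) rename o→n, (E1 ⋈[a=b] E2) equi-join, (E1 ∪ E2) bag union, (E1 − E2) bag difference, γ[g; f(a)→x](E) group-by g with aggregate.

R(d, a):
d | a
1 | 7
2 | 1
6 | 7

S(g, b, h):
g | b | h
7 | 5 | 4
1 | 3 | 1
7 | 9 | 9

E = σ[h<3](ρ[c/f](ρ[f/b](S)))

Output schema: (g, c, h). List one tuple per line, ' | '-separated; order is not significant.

Row counts bottom-up:
  S → 3
  ρ[f/b](S) → 3
  ρ[c/f](ρ[f/b](S)) → 3
  σ[h<3](ρ[c/f](ρ[f/b](S))) → 1

== RESULT ==
g | c | h
1 | 3 | 1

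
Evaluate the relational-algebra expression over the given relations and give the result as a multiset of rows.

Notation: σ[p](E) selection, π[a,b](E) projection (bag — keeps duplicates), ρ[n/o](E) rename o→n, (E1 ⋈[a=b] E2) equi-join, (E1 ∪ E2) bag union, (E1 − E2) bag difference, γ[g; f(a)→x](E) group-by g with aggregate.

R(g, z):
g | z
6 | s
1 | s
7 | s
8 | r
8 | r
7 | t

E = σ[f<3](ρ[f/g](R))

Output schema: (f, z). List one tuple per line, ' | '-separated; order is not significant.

Row counts bottom-up:
  R → 6
  ρ[f/g](R) → 6
  σ[f<3](ρ[f/g](R)) → 1

== RESULT ==
f | z
1 | s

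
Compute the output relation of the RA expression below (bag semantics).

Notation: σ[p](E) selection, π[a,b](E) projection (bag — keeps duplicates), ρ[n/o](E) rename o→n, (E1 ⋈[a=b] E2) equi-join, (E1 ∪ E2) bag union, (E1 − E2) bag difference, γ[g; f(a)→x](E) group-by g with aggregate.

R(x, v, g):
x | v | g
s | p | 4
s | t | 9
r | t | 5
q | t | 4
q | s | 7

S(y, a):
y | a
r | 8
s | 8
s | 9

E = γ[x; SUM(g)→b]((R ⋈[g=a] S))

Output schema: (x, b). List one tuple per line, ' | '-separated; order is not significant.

Per-node cardinality:
  R → 5
  S → 3
  (R ⋈[g=a] S) → 1
  γ[x; SUM(g)→b]((R ⋈[g=a] S)) → 1

== RESULT ==
x | b
s | 9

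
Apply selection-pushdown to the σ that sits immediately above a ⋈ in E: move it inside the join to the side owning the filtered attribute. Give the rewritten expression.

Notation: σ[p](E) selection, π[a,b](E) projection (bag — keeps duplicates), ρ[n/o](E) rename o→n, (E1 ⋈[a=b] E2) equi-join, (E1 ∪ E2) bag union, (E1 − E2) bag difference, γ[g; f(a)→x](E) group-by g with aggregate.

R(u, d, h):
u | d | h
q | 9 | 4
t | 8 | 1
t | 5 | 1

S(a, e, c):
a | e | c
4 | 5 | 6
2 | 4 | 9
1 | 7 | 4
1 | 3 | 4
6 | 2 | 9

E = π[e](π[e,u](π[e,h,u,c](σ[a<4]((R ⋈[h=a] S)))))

σ filters on a, owned by the right side.
E' = π[e](π[e,u](π[e,h,u,c]((R ⋈[h=a] σ[a<4](S)))))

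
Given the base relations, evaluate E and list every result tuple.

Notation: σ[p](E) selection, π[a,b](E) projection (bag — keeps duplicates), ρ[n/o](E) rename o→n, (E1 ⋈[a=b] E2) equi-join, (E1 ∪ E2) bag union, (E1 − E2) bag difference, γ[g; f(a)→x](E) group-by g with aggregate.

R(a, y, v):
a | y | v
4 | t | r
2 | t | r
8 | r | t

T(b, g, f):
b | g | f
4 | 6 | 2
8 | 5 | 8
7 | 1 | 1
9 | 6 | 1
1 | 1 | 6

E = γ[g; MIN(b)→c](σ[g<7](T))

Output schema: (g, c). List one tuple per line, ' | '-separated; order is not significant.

Stepwise |·|:
  T → 5
  σ[g<7](T) → 5
  γ[g; MIN(b)→c](σ[g<7](T)) → 3

== RESULT ==
g | c
1 | 1
5 | 8
6 | 4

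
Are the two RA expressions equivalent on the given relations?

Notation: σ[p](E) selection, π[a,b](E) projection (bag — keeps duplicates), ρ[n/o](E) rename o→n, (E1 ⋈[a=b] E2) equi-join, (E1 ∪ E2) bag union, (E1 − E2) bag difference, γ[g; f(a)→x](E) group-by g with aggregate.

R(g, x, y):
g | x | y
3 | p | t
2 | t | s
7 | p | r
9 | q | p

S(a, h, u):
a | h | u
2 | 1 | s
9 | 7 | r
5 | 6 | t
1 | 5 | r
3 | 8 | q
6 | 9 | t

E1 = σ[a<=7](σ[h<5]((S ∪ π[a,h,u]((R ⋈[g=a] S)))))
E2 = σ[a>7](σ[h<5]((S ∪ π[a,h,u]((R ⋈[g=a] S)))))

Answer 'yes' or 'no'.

E1 per-node cardinality:
  S → 6
  R → 4
  S → 6
  (R ⋈[g=a] S) → 3
  π[a,h,u]((R ⋈[g=a] S)) → 3
  (S ∪ π[a,h,u]((R ⋈[g=a] S))) → 9
  σ[h<5]((S ∪ π[a,h,u]((R ⋈[g=a] S)))) → 2
  σ[a<=7](σ[h<5]((S ∪ π[a,h,u]((R ⋈[g=a] S))))) → 2
E2 per-node cardinality:
  S → 6
  R → 4
  S → 6
  (R ⋈[g=a] S) → 3
  π[a,h,u]((R ⋈[g=a] S)) → 3
  (S ∪ π[a,h,u]((R ⋈[g=a] S))) → 9
  σ[h<5]((S ∪ π[a,h,u]((R ⋈[g=a] S)))) → 2
  σ[a>7](σ[h<5]((S ∪ π[a,h,u]((R ⋈[g=a] S))))) → 0

E1 result:
a | h | u
2 | 1 | s
2 | 1 | s
E2 result:
a | h | u
(0 rows)
Witness: (2, 1, 's') appears 2× in E1 but 0× in E2.

no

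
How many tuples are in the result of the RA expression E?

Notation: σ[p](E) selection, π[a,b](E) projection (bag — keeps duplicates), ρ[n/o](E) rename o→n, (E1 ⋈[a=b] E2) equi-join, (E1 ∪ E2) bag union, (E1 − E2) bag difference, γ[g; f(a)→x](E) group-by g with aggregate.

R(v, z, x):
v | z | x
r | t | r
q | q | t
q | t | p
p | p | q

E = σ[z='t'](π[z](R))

Per-node cardinality:
  R → 4
  π[z](R) → 4
  σ[z='t'](π[z](R)) → 2

|E| = 2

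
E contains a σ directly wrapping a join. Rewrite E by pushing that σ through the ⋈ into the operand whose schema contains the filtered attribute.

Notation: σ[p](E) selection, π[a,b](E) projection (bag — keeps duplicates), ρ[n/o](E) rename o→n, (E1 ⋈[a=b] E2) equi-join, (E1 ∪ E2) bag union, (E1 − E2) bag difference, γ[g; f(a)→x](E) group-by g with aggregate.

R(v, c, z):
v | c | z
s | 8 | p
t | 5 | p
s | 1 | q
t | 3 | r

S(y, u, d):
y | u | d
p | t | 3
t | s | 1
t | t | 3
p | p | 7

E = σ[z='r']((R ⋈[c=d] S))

σ filters on z, owned by the left side.
E' = (σ[z='r'](R) ⋈[c=d] S)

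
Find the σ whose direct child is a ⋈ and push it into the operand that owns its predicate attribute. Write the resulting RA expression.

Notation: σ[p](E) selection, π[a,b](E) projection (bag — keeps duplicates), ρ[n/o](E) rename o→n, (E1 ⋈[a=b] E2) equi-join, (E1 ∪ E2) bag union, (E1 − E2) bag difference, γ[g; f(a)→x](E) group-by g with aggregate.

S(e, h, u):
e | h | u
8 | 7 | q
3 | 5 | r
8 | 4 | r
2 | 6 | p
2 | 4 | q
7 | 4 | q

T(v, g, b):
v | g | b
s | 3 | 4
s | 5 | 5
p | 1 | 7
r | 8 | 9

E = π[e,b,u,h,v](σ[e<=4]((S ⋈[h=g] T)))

σ filters on e, owned by the left side.
E' = π[e,b,u,h,v]((σ[e<=4](S) ⋈[h=g] T))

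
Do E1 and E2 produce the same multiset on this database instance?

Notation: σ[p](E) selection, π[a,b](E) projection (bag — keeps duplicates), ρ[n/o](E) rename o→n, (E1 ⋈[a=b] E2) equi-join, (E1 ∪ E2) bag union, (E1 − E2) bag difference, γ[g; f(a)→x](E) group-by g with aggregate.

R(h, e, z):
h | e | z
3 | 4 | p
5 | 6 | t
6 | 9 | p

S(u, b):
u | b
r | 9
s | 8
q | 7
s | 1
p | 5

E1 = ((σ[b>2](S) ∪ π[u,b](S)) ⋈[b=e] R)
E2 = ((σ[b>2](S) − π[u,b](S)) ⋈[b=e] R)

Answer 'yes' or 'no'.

E1 per-node cardinality:
  S → 5
  σ[b>2](S) → 4
  S → 5
  π[u,b](S) → 5
  (σ[b>2](S) ∪ π[u,b](S)) → 9
  R → 3
  ((σ[b>2](S) ∪ π[u,b](S)) ⋈[b=e] R) → 2
E2 per-node cardinality:
  S → 5
  σ[b>2](S) → 4
  S → 5
  π[u,b](S) → 5
  (σ[b>2](S) − π[u,b](S)) → 0
  R → 3
  ((σ[b>2](S) − π[u,b](S)) ⋈[b=e] R) → 0

E1 result:
u | b | h | e | z
r | 9 | 6 | 9 | p
r | 9 | 6 | 9 | p
E2 result:
u | b | h | e | z
(0 rows)
Witness: ('r', 9, 6, 9, 'p') appears 2× in E1 but 0× in E2.

no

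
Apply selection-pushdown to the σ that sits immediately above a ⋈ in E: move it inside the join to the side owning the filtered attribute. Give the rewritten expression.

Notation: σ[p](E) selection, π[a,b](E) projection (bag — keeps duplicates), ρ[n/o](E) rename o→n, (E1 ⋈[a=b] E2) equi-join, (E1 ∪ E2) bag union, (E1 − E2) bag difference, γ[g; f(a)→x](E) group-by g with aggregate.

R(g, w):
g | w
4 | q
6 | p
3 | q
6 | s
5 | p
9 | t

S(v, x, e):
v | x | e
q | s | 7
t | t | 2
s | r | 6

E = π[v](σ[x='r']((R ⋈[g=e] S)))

σ filters on x, owned by the right side.
E' = π[v]((R ⋈[g=e] σ[x='r'](S)))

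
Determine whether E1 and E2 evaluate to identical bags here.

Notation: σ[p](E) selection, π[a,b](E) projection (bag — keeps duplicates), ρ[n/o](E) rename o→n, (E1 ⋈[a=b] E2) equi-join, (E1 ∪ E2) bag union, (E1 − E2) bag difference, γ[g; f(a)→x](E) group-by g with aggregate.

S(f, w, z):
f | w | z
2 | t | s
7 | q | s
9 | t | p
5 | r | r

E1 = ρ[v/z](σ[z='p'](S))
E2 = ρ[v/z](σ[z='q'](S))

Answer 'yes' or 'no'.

E1 stepwise |·|:
  S → 4
  σ[z='p'](S) → 1
  ρ[v/z](σ[z='p'](S)) → 1
E2 stepwise |·|:
  S → 4
  σ[z='q'](S) → 0
  ρ[v/z](σ[z='q'](S)) → 0

E1 result:
f | w | v
9 | t | p
E2 result:
f | w | v
(0 rows)
Witness: (9, 't', 'p') appears 1× in E1 but 0× in E2.

no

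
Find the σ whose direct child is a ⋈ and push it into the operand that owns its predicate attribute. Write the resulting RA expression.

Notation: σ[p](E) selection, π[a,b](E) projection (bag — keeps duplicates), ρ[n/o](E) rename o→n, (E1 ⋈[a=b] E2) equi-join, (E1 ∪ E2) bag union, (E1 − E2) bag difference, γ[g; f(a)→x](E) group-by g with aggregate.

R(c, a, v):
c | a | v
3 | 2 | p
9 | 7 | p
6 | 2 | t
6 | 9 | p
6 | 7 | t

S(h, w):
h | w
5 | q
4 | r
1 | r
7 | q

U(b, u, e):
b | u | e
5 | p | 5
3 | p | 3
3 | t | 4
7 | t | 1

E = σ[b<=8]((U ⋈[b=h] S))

σ filters on b, owned by the left side.
E' = (σ[b<=8](U) ⋈[b=h] S)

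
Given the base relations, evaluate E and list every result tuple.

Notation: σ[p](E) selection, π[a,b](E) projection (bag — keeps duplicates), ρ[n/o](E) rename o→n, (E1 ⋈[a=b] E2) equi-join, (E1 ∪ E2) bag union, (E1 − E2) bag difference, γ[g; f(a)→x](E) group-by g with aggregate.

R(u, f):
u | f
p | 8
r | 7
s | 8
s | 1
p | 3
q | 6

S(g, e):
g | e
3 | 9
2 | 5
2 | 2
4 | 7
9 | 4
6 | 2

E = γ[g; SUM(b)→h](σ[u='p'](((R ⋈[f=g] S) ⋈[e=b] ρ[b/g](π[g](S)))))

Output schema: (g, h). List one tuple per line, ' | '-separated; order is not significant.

Per-node cardinality:
  R → 6
  S → 6
  (R ⋈[f=g] S) → 2
  S → 6
  π[g](S) → 6
  ρ[b/g](π[g](S)) → 6
  ((R ⋈[f=g] S) ⋈[e=b] ρ[b/g](π[g](S))) → 3
  σ[u='p'](((R ⋈[f=g] S) ⋈[e=b] ρ[b/g](π[g](S)))) → 1
  γ[g; SUM(b)→h](σ[u='p'](((R ⋈[f=g] S) ⋈[e=b] ρ[b/g](π[g](S))))) → 1

== RESULT ==
g | h
3 | 9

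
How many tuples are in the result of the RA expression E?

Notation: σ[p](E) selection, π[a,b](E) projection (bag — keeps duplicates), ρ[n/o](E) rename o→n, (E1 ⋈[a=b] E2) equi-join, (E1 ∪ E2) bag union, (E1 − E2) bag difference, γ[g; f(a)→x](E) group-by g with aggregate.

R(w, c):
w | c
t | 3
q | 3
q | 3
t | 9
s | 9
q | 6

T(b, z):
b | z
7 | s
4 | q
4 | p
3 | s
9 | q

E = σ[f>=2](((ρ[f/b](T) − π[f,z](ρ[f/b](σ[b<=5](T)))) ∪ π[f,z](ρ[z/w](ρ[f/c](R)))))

Stepwise |·|:
  T → 5
  ρ[f/b](T) → 5
  T → 5
  σ[b<=5](T) → 3
  ρ[f/b](σ[b<=5](T)) → 3
  π[f,z](ρ[f/b](σ[b<=5](T))) → 3
  (ρ[f/b](T) − π[f,z](ρ[f/b](σ[b<=5](T)))) → 2
  R → 6
  ρ[f/c](R) → 6
  ρ[z/w](ρ[f/c](R)) → 6
  π[f,z](ρ[z/w](ρ[f/c](R))) → 6
  ((ρ[f/b](T) − π[f,z](ρ[f/b](σ[b<=5](T)))) ∪ π[f,z](ρ[z/w](ρ[f/c](R)))) → 8
  σ[f>=2](((ρ[f/b](T) − π[f,z](ρ[f/b](σ[b<=5](T)))) ∪ π[f,z](ρ[z/w](ρ[f/c](R))))) → 8

|E| = 8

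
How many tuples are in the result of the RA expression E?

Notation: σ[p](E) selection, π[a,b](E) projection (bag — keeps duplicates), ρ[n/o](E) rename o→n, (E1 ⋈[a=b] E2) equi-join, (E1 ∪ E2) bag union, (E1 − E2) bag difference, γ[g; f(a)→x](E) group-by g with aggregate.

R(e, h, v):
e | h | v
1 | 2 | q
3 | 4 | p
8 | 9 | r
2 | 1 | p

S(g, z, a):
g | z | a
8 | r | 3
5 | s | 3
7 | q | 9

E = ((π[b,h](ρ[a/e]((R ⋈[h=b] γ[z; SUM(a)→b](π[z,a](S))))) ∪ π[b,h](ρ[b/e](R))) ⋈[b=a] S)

Stepwise |·|:
  R → 4
  S → 3
  π[z,a](S) → 3
  γ[z; SUM(a)→b](π[z,a](S)) → 3
  (R ⋈[h=b] γ[z; SUM(a)→b](π[z,a](S))) → 1
  ρ[a/e]((R ⋈[h=b] γ[z; SUM(a)→b](π[z,a](S)))) → 1
  π[b,h](ρ[a/e]((R ⋈[h=b] γ[z; SUM(a)→b](π[z,a](S))))) → 1
  R → 4
  ρ[b/e](R) → 4
  π[b,h](ρ[b/e](R)) → 4
  (π[b,h](ρ[a/e]((R ⋈[h=b] γ[z; SUM(a)→b](π[z,a](S))))) ∪ π[b,h](ρ[b/e](R))) → 5
  S → 3
  ((π[b,h](ρ[a/e]((R ⋈[h=b] γ[z; SUM(a)→b](π[z,a](S))))) ∪ π[b,h](ρ[b/e](R))) ⋈[b=a] S) → 3

|E| = 3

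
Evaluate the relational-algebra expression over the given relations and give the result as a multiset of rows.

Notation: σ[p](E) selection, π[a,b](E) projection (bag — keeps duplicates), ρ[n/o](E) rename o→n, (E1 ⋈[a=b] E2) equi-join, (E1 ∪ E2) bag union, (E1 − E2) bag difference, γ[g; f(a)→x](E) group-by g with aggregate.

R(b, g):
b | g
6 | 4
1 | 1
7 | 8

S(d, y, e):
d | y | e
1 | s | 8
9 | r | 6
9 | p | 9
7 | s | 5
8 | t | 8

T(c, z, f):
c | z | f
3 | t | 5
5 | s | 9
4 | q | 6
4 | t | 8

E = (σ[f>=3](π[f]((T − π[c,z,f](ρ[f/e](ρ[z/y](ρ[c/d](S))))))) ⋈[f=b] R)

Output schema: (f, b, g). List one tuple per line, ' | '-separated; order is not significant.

Stepwise |·|:
  T → 4
  S → 5
  ρ[c/d](S) → 5
  ρ[z/y](ρ[c/d](S)) → 5
  ρ[f/e](ρ[z/y](ρ[c/d](S))) → 5
  π[c,z,f](ρ[f/e](ρ[z/y](ρ[c/d](S)))) → 5
  (T − π[c,z,f](ρ[f/e](ρ[z/y](ρ[c/d](S))))) → 4
  π[f]((T − π[c,z,f](ρ[f/e](ρ[z/y](ρ[c/d](S)))))) → 4
  σ[f>=3](π[f]((T − π[c,z,f](ρ[f/e](ρ[z/y](ρ[c/d](S))))))) → 4
  R → 3
  (σ[f>=3](π[f]((T − π[c,z,f](ρ[f/e](ρ[z/y](ρ[c/d](S))))))) ⋈[f=b] R) → 1

== RESULT ==
f | b | g
6 | 6 | 4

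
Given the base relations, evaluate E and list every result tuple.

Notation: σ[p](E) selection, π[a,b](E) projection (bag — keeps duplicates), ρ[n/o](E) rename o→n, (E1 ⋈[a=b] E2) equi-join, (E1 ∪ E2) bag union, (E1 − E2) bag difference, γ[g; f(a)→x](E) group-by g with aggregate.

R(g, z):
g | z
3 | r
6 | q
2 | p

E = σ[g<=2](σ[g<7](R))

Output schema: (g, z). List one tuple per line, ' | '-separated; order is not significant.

Per-node cardinality:
  R → 3
  σ[g<7](R) → 3
  σ[g<=2](σ[g<7](R)) → 1

== RESULT ==
g | z
2 | p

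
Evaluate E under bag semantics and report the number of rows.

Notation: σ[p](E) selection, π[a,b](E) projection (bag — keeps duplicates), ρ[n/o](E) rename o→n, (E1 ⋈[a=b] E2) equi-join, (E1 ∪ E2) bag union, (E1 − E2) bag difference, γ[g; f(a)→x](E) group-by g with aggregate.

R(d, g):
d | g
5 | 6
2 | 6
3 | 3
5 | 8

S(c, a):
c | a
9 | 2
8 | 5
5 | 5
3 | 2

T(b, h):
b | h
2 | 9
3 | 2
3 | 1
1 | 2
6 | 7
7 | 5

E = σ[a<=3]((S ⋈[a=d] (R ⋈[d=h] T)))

Per-node cardinality:
  S → 4
  R → 4
  T → 6
  (R ⋈[d=h] T) → 4
  (S ⋈[a=d] (R ⋈[d=h] T)) → 8
  σ[a<=3]((S ⋈[a=d] (R ⋈[d=h] T))) → 4

|E| = 4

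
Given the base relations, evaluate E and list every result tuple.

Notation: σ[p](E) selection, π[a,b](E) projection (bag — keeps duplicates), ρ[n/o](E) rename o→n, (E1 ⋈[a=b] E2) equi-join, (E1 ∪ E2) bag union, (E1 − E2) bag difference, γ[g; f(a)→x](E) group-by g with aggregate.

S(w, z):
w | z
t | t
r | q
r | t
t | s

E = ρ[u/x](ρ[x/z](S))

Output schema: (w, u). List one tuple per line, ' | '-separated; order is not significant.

Per-node cardinality:
  S → 4
  ρ[x/z](S) → 4
  ρ[u/x](ρ[x/z](S)) → 4

== RESULT ==
w | u
r | q
r | t
t | s
t | t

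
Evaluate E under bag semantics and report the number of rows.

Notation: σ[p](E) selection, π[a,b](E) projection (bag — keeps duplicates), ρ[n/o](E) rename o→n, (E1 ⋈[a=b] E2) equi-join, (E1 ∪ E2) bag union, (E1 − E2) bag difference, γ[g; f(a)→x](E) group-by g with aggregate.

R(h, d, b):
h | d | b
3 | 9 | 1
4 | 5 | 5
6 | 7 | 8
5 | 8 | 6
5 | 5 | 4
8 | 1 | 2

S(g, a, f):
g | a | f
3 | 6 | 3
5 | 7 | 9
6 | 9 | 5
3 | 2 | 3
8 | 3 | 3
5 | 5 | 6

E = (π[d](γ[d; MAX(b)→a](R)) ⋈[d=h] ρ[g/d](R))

Subexpression sizes:
  R → 6
  γ[d; MAX(b)→a](R) → 5
  π[d](γ[d; MAX(b)→a](R)) → 5
  R → 6
  ρ[g/d](R) → 6
  (π[d](γ[d; MAX(b)→a](R)) ⋈[d=h] ρ[g/d](R)) → 3

|E| = 3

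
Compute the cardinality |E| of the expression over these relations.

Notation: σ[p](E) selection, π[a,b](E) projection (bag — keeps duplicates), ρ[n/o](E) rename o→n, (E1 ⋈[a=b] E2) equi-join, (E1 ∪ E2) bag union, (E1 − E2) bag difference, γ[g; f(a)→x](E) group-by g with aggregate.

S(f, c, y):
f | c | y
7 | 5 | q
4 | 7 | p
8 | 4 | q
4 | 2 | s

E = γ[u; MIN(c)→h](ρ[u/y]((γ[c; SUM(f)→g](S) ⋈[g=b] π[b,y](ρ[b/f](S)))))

Row counts bottom-up:
  S → 4
  γ[c; SUM(f)→g](S) → 4
  S → 4
  ρ[b/f](S) → 4
  π[b,y](ρ[b/f](S)) → 4
  (γ[c; SUM(f)→g](S) ⋈[g=b] π[b,y](ρ[b/f](S))) → 6
  ρ[u/y]((γ[c; SUM(f)→g](S) ⋈[g=b] π[b,y](ρ[b/f](S)))) → 6
  γ[u; MIN(c)→h](ρ[u/y]((γ[c; SUM(f)→g](S) ⋈[g=b] π[b,y](ρ[b/f](S))))) → 3

|E| = 3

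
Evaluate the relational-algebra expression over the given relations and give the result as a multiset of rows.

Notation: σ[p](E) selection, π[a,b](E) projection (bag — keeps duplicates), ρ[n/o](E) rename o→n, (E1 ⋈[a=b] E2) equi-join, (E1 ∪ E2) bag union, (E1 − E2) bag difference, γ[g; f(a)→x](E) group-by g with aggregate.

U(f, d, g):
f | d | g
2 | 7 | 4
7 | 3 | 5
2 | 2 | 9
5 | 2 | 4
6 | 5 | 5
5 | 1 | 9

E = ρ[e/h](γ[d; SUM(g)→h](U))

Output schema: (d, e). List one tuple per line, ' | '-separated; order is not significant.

Subexpression sizes:
  U → 6
  γ[d; SUM(g)→h](U) → 5
  ρ[e/h](γ[d; SUM(g)→h](U)) → 5

== RESULT ==
d | e
1 | 9
2 | 13
3 | 5
5 | 5
7 | 4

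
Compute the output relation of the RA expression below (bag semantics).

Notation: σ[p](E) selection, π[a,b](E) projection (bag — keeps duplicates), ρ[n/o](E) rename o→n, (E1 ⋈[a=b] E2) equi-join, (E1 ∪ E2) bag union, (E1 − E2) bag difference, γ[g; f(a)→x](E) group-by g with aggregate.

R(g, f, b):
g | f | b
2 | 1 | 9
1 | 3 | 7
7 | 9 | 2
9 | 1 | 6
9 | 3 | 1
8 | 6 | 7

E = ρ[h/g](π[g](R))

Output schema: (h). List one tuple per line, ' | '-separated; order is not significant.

Subexpression sizes:
  R → 6
  π[g](R) → 6
  ρ[h/g](π[g](R)) → 6

== RESULT ==
h
1
2
7
8
9
9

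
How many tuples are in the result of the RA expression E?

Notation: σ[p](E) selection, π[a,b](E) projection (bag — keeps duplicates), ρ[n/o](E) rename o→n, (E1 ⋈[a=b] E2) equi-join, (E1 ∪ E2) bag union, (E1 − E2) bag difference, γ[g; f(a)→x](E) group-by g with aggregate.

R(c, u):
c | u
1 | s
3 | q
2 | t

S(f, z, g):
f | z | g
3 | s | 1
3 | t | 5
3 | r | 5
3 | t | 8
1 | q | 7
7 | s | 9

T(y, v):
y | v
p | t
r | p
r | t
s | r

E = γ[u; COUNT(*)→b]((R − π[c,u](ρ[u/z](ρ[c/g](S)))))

Subexpression sizes:
  R → 3
  S → 6
  ρ[c/g](S) → 6
  ρ[u/z](ρ[c/g](S)) → 6
  π[c,u](ρ[u/z](ρ[c/g](S))) → 6
  (R − π[c,u](ρ[u/z](ρ[c/g](S)))) → 2
  γ[u; COUNT(*)→b]((R − π[c,u](ρ[u/z](ρ[c/g](S))))) → 2

|E| = 2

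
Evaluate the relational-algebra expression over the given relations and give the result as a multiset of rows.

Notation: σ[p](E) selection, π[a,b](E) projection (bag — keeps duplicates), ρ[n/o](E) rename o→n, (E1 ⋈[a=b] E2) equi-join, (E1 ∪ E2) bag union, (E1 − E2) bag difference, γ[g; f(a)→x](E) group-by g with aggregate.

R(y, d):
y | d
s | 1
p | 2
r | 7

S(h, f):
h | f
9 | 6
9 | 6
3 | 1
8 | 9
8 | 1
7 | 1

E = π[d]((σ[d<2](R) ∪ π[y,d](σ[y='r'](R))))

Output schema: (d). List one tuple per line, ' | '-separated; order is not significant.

Per-node cardinality:
  R → 3
  σ[d<2](R) → 1
  R → 3
  σ[y='r'](R) → 1
  π[y,d](σ[y='r'](R)) → 1
  (σ[d<2](R) ∪ π[y,d](σ[y='r'](R))) → 2
  π[d]((σ[d<2](R) ∪ π[y,d](σ[y='r'](R)))) → 2

== RESULT ==
d
1
7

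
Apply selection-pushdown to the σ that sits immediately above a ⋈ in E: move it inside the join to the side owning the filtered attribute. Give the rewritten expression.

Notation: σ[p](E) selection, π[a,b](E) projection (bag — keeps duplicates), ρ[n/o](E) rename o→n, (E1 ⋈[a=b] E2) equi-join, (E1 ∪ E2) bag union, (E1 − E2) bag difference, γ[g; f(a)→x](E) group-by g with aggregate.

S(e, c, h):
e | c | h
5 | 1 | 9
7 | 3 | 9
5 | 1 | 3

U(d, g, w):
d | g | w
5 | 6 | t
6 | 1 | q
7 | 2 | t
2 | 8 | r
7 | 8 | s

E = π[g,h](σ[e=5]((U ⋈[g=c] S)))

σ filters on e, owned by the right side.
E' = π[g,h]((U ⋈[g=c] σ[e=5](S)))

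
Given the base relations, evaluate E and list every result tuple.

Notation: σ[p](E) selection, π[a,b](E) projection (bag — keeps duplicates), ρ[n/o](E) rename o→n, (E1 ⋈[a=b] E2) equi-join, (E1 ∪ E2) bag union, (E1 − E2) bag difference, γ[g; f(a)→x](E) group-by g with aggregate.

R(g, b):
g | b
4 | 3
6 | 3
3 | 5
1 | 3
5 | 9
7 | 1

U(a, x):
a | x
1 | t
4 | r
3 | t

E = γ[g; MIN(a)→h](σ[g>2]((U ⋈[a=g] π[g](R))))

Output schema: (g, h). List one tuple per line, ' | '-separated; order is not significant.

Subexpression sizes:
  U → 3
  R → 6
  π[g](R) → 6
  (U ⋈[a=g] π[g](R)) → 3
  σ[g>2]((U ⋈[a=g] π[g](R))) → 2
  γ[g; MIN(a)→h](σ[g>2]((U ⋈[a=g] π[g](R)))) → 2

== RESULT ==
g | h
3 | 3
4 | 4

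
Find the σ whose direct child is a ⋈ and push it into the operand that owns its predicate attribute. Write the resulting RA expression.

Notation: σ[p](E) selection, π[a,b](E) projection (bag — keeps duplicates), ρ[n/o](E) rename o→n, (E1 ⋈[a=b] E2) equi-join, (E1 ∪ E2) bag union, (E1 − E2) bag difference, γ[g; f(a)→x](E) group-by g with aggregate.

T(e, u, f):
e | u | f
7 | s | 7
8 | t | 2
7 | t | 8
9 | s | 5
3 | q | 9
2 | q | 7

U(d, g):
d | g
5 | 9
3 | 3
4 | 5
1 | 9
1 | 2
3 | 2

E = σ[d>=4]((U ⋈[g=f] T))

σ filters on d, owned by the left side.
E' = (σ[d>=4](U) ⋈[g=f] T)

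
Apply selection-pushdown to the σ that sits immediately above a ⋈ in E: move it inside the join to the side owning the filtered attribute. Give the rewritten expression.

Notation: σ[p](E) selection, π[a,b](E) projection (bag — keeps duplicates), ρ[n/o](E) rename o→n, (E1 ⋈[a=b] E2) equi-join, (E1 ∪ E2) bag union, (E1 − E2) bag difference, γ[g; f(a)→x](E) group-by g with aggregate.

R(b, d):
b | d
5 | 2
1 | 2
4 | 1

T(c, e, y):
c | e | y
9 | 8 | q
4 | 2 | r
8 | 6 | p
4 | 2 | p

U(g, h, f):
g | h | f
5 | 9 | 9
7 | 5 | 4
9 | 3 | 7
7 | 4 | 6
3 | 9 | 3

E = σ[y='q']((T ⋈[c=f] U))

σ filters on y, owned by the left side.
E' = (σ[y='q'](T) ⋈[c=f] U)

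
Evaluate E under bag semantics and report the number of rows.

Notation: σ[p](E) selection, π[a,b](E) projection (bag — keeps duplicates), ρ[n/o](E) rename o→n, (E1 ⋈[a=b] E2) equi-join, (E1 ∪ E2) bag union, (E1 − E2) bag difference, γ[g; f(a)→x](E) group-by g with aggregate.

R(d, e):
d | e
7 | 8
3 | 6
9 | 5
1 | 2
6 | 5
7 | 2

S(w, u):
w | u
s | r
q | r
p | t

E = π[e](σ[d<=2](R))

Per-node cardinality:
  R → 6
  σ[d<=2](R) → 1
  π[e](σ[d<=2](R)) → 1

|E| = 1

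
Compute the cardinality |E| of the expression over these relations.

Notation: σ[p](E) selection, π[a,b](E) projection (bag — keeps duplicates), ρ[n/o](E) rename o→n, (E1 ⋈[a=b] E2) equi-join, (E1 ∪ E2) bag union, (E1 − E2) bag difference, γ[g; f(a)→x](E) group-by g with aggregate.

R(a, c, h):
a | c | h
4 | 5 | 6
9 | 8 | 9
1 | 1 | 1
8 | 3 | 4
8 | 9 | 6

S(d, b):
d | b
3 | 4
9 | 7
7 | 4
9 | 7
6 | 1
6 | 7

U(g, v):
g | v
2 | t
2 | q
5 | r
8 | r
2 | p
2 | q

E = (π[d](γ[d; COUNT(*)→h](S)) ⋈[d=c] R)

Per-node cardinality:
  S → 6
  γ[d; COUNT(*)→h](S) → 4
  π[d](γ[d; COUNT(*)→h](S)) → 4
  R → 5
  (π[d](γ[d; COUNT(*)→h](S)) ⋈[d=c] R) → 2

|E| = 2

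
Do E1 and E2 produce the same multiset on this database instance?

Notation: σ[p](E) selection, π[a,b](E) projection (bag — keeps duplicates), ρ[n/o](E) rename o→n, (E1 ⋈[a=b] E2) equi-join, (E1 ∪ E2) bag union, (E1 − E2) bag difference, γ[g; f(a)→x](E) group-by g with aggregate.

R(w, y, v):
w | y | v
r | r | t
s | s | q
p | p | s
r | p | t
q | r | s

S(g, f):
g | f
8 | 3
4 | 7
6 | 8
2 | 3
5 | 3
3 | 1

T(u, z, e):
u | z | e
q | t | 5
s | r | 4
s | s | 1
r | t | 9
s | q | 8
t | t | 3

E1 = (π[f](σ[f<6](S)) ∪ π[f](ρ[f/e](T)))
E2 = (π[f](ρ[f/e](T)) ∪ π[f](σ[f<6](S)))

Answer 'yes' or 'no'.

E1 stepwise |·|:
  S → 6
  σ[f<6](S) → 4
  π[f](σ[f<6](S)) → 4
  T → 6
  ρ[f/e](T) → 6
  π[f](ρ[f/e](T)) → 6
  (π[f](σ[f<6](S)) ∪ π[f](ρ[f/e](T))) → 10
E2 stepwise |·|:
  T → 6
  ρ[f/e](T) → 6
  π[f](ρ[f/e](T)) → 6
  S → 6
  σ[f<6](S) → 4
  π[f](σ[f<6](S)) → 4
  (π[f](ρ[f/e](T)) ∪ π[f](σ[f<6](S))) → 10

E1 and E2 produce the same multiset:
f
1
1
3
3
3
3
4
5
8
9

yes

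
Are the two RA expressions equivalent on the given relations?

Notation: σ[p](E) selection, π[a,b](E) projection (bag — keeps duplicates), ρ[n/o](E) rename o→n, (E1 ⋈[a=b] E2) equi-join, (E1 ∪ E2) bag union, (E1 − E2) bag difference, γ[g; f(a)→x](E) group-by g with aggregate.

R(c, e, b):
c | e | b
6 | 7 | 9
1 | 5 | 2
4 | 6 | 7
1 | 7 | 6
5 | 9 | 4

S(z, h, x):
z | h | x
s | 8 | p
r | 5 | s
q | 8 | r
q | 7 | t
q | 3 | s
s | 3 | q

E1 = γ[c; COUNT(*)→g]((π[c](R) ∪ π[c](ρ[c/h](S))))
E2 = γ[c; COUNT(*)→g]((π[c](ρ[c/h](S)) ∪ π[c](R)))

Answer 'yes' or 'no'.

E1 per-node cardinality:
  R → 5
  π[c](R) → 5
  S → 6
  ρ[c/h](S) → 6
  π[c](ρ[c/h](S)) → 6
  (π[c](R) ∪ π[c](ρ[c/h](S))) → 11
  γ[c; COUNT(*)→g]((π[c](R) ∪ π[c](ρ[c/h](S)))) → 7
E2 per-node cardinality:
  S → 6
  ρ[c/h](S) → 6
  π[c](ρ[c/h](S)) → 6
  R → 5
  π[c](R) → 5
  (π[c](ρ[c/h](S)) ∪ π[c](R)) → 11
  γ[c; COUNT(*)→g]((π[c](ρ[c/h](S)) ∪ π[c](R))) → 7

E1 and E2 produce the same multiset:
c | g
1 | 2
3 | 2
4 | 1
5 | 2
6 | 1
7 | 1
8 | 2

yes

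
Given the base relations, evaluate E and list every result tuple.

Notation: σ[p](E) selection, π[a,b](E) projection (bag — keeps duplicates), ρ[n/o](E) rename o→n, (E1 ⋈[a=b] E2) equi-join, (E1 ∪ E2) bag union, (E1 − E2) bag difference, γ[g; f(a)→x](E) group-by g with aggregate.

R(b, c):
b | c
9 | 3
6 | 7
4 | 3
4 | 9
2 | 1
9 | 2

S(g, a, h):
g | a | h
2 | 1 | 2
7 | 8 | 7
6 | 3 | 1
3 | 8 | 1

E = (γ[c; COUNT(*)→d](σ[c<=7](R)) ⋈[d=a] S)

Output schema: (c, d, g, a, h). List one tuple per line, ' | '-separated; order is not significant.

Row counts bottom-up:
  R → 6
  σ[c<=7](R) → 5
  γ[c; COUNT(*)→d](σ[c<=7](R)) → 4
  S → 4
  (γ[c; COUNT(*)→d](σ[c<=7](R)) ⋈[d=a] S) → 3

== RESULT ==
c | d | g | a | h
1 | 1 | 2 | 1 | 2
2 | 1 | 2 | 1 | 2
7 | 1 | 2 | 1 | 2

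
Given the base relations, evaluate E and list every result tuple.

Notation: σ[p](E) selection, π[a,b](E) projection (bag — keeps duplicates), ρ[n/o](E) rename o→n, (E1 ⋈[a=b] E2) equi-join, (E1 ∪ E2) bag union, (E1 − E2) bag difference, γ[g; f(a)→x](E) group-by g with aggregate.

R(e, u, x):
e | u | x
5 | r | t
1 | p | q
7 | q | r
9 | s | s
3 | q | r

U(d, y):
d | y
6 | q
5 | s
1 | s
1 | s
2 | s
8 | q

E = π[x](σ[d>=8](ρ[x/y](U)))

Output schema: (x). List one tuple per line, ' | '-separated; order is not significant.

Per-node cardinality:
  U → 6
  ρ[x/y](U) → 6
  σ[d>=8](ρ[x/y](U)) → 1
  π[x](σ[d>=8](ρ[x/y](U))) → 1

== RESULT ==
x
q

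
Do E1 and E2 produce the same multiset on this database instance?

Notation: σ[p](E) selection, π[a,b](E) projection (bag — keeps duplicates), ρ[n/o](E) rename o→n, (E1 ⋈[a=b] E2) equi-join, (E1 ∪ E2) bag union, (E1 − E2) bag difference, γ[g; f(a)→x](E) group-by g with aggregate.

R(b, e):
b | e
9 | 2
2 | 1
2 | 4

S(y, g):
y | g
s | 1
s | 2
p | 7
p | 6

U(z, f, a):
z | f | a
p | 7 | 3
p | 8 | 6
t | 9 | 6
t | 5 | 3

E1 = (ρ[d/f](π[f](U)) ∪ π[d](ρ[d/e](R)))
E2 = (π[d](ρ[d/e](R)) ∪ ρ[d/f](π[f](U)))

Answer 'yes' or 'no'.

E1 stepwise |·|:
  U → 4
  π[f](U) → 4
  ρ[d/f](π[f](U)) → 4
  R → 3
  ρ[d/e](R) → 3
  π[d](ρ[d/e](R)) → 3
  (ρ[d/f](π[f](U)) ∪ π[d](ρ[d/e](R))) → 7
E2 stepwise |·|:
  R → 3
  ρ[d/e](R) → 3
  π[d](ρ[d/e](R)) → 3
  U → 4
  π[f](U) → 4
  ρ[d/f](π[f](U)) → 4
  (π[d](ρ[d/e](R)) ∪ ρ[d/f](π[f](U))) → 7

E1 and E2 produce the same multiset:
d
1
2
4
5
7
8
9

yes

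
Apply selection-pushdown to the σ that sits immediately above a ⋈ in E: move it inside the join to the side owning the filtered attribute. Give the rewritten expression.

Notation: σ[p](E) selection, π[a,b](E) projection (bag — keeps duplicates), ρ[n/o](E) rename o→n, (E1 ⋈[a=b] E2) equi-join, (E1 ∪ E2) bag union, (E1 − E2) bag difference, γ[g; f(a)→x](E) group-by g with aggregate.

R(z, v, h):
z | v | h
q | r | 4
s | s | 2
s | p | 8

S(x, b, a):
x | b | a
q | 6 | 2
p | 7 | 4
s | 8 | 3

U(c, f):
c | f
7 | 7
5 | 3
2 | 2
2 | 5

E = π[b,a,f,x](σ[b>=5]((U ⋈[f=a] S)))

σ filters on b, owned by the right side.
E' = π[b,a,f,x]((U ⋈[f=a] σ[b>=5](S)))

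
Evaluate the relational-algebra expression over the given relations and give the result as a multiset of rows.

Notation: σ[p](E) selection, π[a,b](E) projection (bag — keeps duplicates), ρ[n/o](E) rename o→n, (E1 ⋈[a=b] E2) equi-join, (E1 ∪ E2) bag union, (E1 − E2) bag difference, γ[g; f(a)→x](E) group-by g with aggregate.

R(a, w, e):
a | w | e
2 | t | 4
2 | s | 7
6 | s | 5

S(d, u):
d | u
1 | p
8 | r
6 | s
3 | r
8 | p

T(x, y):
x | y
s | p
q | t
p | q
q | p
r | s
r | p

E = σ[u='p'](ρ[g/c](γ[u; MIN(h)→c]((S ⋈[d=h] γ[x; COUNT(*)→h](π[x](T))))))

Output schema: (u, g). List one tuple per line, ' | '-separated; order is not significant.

Row counts bottom-up:
  S → 5
  T → 6
  π[x](T) → 6
  γ[x; COUNT(*)→h](π[x](T)) → 4
  (S ⋈[d=h] γ[x; COUNT(*)→h](π[x](T))) → 2
  γ[u; MIN(h)→c]((S ⋈[d=h] γ[x; COUNT(*)→h](π[x](T)))) → 1
  ρ[g/c](γ[u; MIN(h)→c]((S ⋈[d=h] γ[x; COUNT(*)→h](π[x](T))))) → 1
  σ[u='p'](ρ[g/c](γ[u; MIN(h)→c]((S ⋈[d=h] γ[x; COUNT(*)→h](π[x](T)))))) → 1

== RESULT ==
u | g
p | 1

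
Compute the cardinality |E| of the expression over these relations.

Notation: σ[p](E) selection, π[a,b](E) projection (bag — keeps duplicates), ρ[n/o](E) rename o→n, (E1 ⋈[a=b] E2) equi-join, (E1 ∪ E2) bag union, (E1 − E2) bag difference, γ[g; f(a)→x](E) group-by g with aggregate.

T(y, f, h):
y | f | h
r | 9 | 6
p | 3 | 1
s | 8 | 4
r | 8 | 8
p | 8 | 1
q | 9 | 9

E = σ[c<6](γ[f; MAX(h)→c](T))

Row counts bottom-up:
  T → 6
  γ[f; MAX(h)→c](T) → 3
  σ[c<6](γ[f; MAX(h)→c](T)) → 1

|E| = 1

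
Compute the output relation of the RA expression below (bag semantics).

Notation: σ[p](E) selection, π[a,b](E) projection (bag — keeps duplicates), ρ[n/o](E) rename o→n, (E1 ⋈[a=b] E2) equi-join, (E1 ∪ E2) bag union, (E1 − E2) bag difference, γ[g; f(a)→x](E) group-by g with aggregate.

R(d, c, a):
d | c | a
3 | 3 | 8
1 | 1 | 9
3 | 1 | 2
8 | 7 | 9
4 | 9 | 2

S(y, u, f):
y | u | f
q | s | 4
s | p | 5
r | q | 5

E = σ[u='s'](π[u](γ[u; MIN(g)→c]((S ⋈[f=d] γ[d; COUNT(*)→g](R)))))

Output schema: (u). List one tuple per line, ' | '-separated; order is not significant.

Subexpression sizes:
  S → 3
  R → 5
  γ[d; COUNT(*)→g](R) → 4
  (S ⋈[f=d] γ[d; COUNT(*)→g](R)) → 1
  γ[u; MIN(g)→c]((S ⋈[f=d] γ[d; COUNT(*)→g](R))) → 1
  π[u](γ[u; MIN(g)→c]((S ⋈[f=d] γ[d; COUNT(*)→g](R)))) → 1
  σ[u='s'](π[u](γ[u; MIN(g)→c]((S ⋈[f=d] γ[d; COUNT(*)→g](R))))) → 1

== RESULT ==
u
s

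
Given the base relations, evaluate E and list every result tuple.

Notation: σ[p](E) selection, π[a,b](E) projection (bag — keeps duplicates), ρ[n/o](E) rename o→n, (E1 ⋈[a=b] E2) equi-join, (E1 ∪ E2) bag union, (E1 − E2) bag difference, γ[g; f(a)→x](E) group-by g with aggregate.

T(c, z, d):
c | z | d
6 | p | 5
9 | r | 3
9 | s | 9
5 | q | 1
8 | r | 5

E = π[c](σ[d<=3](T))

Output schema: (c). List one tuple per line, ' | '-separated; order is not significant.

Per-node cardinality:
  T → 5
  σ[d<=3](T) → 2
  π[c](σ[d<=3](T)) → 2

== RESULT ==
c
5
9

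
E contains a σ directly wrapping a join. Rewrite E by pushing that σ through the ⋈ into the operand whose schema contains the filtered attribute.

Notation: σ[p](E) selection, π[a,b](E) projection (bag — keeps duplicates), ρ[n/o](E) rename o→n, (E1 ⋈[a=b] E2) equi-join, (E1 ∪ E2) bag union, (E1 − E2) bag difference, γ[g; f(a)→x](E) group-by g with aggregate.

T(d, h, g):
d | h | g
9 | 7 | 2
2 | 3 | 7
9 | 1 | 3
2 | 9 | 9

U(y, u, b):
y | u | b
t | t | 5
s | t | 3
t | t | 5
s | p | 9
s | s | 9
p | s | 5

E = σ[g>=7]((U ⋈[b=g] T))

σ filters on g, owned by the right side.
E' = (U ⋈[b=g] σ[g>=7](T))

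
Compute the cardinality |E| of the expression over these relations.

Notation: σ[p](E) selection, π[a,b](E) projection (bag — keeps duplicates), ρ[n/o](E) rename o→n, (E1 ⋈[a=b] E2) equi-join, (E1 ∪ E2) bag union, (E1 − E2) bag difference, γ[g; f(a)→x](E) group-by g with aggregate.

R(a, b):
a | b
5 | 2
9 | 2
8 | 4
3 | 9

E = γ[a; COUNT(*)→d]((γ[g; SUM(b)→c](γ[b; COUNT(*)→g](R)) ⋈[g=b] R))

Row counts bottom-up:
  R → 4
  γ[b; COUNT(*)→g](R) → 3
  γ[g; SUM(b)→c](γ[b; COUNT(*)→g](R)) → 2
  R → 4
  (γ[g; SUM(b)→c](γ[b; COUNT(*)→g](R)) ⋈[g=b] R) → 2
  γ[a; COUNT(*)→d]((γ[g; SUM(b)→c](γ[b; COUNT(*)→g](R)) ⋈[g=b] R)) → 2

|E| = 2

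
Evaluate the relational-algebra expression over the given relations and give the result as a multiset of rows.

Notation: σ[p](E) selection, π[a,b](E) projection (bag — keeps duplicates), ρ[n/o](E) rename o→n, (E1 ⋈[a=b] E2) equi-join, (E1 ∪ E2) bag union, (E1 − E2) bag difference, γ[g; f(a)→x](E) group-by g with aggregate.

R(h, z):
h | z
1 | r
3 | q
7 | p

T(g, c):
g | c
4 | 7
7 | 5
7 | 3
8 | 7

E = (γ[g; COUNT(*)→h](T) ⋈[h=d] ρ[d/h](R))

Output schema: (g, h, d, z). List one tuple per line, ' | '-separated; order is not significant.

Subexpression sizes:
  T → 4
  γ[g; COUNT(*)→h](T) → 3
  R → 3
  ρ[d/h](R) → 3
  (γ[g; COUNT(*)→h](T) ⋈[h=d] ρ[d/h](R)) → 2

== RESULT ==
g | h | d | z
4 | 1 | 1 | r
8 | 1 | 1 | r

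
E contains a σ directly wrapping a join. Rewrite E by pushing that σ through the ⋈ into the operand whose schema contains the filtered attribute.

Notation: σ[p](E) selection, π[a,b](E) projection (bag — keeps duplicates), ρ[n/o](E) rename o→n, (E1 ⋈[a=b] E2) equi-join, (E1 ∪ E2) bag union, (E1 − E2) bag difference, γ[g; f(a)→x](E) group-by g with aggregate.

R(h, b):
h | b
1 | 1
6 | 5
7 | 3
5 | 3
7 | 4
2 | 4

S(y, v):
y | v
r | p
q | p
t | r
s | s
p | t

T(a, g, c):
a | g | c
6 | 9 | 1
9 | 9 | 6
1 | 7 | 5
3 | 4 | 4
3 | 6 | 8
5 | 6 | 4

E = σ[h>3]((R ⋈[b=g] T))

σ filters on h, owned by the left side.
E' = (σ[h>3](R) ⋈[b=g] T)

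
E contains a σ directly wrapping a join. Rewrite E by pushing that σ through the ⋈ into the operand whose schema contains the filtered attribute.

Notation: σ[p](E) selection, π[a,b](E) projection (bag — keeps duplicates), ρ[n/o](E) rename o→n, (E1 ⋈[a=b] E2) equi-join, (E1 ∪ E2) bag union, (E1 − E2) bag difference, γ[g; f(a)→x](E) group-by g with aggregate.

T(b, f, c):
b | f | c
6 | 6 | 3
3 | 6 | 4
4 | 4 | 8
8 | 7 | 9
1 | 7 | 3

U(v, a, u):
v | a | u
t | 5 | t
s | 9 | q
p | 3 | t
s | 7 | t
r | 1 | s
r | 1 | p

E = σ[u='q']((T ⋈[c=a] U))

σ filters on u, owned by the right side.
E' = (T ⋈[c=a] σ[u='q'](U))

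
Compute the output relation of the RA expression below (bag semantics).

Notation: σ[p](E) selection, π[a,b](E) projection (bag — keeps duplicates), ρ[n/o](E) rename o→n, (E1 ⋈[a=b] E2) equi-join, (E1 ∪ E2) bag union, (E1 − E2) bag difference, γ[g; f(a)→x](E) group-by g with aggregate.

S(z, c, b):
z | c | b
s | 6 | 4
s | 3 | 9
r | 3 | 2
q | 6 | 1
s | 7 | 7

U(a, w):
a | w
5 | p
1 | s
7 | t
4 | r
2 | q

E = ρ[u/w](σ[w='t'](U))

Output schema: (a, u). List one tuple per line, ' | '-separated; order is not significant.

Subexpression sizes:
  U → 5
  σ[w='t'](U) → 1
  ρ[u/w](σ[w='t'](U)) → 1

== RESULT ==
a | u
7 | t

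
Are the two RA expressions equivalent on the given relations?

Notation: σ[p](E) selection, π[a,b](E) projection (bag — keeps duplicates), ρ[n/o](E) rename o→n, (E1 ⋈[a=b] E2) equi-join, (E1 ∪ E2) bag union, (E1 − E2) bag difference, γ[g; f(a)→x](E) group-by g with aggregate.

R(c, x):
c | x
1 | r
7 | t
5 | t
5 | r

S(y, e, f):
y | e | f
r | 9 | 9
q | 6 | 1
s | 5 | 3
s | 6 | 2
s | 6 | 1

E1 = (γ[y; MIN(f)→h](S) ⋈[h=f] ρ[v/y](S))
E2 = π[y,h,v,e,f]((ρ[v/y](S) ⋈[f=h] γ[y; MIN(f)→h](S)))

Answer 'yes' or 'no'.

E1 subexpression sizes:
  S → 5
  γ[y; MIN(f)→h](S) → 3
  S → 5
  ρ[v/y](S) → 5
  (γ[y; MIN(f)→h](S) ⋈[h=f] ρ[v/y](S)) → 5
E2 subexpression sizes:
  S → 5
  ρ[v/y](S) → 5
  S → 5
  γ[y; MIN(f)→h](S) → 3
  (ρ[v/y](S) ⋈[f=h] γ[y; MIN(f)→h](S)) → 5
  π[y,h,v,e,f]((ρ[v/y](S) ⋈[f=h] γ[y; MIN(f)→h](S))) → 5

E1 and E2 produce the same multiset:
y | h | v | e | f
q | 1 | q | 6 | 1
q | 1 | s | 6 | 1
r | 9 | r | 9 | 9
s | 1 | q | 6 | 1
s | 1 | s | 6 | 1

yes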